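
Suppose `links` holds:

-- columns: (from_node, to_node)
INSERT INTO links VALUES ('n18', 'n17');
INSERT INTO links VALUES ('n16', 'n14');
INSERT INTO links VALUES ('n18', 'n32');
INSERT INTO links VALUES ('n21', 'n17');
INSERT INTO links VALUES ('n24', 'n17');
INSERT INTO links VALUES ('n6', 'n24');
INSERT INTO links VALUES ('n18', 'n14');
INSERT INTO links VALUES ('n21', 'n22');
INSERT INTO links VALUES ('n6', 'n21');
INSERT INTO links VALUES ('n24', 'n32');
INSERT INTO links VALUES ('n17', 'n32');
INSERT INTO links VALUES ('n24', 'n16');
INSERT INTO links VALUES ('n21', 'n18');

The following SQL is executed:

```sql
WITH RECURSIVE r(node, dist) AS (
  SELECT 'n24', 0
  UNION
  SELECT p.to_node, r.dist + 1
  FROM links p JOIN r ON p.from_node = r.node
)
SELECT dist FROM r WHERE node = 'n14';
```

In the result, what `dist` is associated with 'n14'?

Base: (n24, dist=0).
Iteration 1: edges from {n24} -> (n16, dist=1), (n17, dist=1), (n32, dist=1).
Iteration 2: edges from {n16,n17,n32} -> (n14, dist=2), (n32, dist=2).
Iteration 3: no outgoing edges from {n14,n32}; recursion stops.

2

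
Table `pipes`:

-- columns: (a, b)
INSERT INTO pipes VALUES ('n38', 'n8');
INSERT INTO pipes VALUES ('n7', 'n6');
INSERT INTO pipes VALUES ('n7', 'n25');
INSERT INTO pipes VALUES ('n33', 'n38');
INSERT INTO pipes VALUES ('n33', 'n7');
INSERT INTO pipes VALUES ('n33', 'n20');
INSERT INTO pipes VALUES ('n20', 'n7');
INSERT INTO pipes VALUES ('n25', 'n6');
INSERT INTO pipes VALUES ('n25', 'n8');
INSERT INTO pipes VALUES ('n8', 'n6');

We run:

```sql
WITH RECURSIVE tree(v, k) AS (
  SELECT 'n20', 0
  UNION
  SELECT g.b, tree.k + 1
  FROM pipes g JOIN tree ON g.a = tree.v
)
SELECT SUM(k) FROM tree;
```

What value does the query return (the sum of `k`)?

15

Base: (n20, k=0).
Iteration 1: edges from {n20} -> (n7, k=1).
Iteration 2: edges from {n7} -> (n25, k=2), (n6, k=2).
Iteration 3: edges from {n25,n6} -> (n6, k=3), (n8, k=3).
Iteration 4: edges from {n6,n8} -> (n6, k=4).
Iteration 5: no outgoing edges from {n6}; recursion stops.
SUM(k) = 0 + 1 + 2 + 2 + 3 + 3 + 4 = 15.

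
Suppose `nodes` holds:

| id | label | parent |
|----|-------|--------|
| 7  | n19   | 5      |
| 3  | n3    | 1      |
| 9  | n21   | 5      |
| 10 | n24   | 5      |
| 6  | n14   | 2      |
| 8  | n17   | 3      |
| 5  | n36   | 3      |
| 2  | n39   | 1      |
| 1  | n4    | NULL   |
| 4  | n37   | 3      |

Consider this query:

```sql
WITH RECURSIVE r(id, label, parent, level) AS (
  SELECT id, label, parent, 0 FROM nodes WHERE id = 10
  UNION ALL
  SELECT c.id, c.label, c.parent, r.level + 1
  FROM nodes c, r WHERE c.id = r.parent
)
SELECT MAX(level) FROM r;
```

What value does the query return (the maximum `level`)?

3

Base: id=10 (n24), parent=5, level 0.
Iteration 1: join on id=5 -> n36 (id 5, parent=3, level 1).
Iteration 2: join on id=3 -> n3 (id 3, parent=1, level 2).
Iteration 3: join on id=1 -> n4 (id 1, parent=NULL, level 3).
Iteration 4: parent is NULL; no match; recursion stops.
level values: 0, 1, 2, 3; the maximum is 3.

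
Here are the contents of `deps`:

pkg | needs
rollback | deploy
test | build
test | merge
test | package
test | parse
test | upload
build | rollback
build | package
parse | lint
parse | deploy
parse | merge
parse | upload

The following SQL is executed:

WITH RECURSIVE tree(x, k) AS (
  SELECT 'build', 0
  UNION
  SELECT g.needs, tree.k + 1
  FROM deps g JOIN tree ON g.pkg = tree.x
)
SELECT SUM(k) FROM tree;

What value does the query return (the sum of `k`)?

4

Base: (build, k=0).
Iteration 1: edges from {build} -> (package, k=1), (rollback, k=1).
Iteration 2: edges from {package,rollback} -> (deploy, k=2).
Iteration 3: no outgoing edges from {deploy}; recursion stops.
SUM(k) = 0 + 1 + 1 + 2 = 4.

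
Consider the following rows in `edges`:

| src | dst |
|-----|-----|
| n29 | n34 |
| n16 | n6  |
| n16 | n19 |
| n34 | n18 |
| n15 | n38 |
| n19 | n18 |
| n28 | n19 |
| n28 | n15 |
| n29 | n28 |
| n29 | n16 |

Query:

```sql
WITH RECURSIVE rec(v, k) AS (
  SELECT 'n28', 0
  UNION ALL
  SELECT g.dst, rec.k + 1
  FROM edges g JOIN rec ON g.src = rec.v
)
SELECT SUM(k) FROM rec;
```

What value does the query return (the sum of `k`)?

Base: (n28, k=0).
Iteration 1: edges from {n28} -> (n15, k=1), (n19, k=1).
Iteration 2: edges from {n15,n19} -> (n18, k=2), (n38, k=2).
Iteration 3: no outgoing edges from {n18,n38}; recursion stops.
SUM(k) = 0 + 1 + 1 + 2 + 2 = 6.

6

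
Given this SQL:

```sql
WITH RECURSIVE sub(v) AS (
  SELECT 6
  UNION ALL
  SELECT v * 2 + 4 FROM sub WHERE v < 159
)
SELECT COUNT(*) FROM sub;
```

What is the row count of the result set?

Base: v=6.
Iteration 1: 6 < 159 holds -> v = 6 * 2 + 4 = 16.
Iteration 2: 16 < 159 holds -> v = 16 * 2 + 4 = 36.
Iteration 3: 36 < 159 holds -> v = 36 * 2 + 4 = 76.
Iteration 4: 76 < 159 holds -> v = 76 * 2 + 4 = 156.
Iteration 5: 156 < 159 holds -> v = 156 * 2 + 4 = 316.
Iteration 6: 316 < 159 fails; recursion stops.
Total rows emitted: 6.

6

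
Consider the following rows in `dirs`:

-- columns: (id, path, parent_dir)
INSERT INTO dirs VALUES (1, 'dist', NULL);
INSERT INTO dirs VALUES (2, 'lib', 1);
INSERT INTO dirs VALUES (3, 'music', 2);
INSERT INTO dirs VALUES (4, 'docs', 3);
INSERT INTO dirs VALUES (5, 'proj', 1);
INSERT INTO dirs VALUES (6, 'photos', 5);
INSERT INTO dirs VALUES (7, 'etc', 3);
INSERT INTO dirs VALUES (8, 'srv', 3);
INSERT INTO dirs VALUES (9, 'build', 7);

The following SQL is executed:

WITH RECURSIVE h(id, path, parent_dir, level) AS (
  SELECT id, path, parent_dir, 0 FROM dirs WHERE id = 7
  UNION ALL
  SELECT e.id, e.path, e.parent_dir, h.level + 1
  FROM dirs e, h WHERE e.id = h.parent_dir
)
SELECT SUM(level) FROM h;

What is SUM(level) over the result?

6

Base: id=7 (etc), parent_dir=3, level 0.
Iteration 1: join on id=3 -> music (id 3, parent_dir=2, level 1).
Iteration 2: join on id=2 -> lib (id 2, parent_dir=1, level 2).
Iteration 3: join on id=1 -> dist (id 1, parent_dir=NULL, level 3).
Iteration 4: parent_dir is NULL; no match; recursion stops.
SUM(level) = 0 + 1 + 2 + 3 = 6.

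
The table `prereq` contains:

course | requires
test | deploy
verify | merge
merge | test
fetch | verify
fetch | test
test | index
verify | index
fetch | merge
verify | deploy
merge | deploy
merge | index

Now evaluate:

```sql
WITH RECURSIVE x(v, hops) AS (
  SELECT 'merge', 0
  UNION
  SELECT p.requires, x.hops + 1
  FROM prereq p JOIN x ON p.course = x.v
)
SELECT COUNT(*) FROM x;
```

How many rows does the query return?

6

Base: (merge, hops=0).
Iteration 1: edges from {merge} -> (deploy, hops=1), (index, hops=1), (test, hops=1).
Iteration 2: edges from {deploy,index,test} -> (deploy, hops=2), (index, hops=2).
Iteration 3: no outgoing edges from {deploy,index}; recursion stops.
Total rows emitted: 6.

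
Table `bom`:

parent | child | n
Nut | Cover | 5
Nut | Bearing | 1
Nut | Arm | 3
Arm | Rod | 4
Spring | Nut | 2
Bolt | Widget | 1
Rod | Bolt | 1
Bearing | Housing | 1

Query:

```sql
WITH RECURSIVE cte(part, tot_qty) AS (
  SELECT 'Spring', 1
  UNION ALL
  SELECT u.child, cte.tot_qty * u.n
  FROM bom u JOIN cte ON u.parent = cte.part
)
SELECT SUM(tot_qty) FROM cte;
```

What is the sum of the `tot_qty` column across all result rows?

Base: (Spring, tot_qty=1).
Iteration 1: components of {Spring} -> Nut = 1*2 = 2.
Iteration 2: components of {Nut} -> Arm = 2*3 = 6, Bearing = 2*1 = 2, Cover = 2*5 = 10.
Iteration 3: components of {Arm,Bearing,Cover} -> Housing = 2*1 = 2, Rod = 6*4 = 24.
Iteration 4: components of {Housing,Rod} -> Bolt = 24*1 = 24.
Iteration 5: components of {Bolt} -> Widget = 24*1 = 24.
Iteration 6: no further components; recursion stops.
SUM(tot_qty) = 1 + 2 + 6 + 2 + 10 + 24 + 2 + 24 + 24 = 95.

95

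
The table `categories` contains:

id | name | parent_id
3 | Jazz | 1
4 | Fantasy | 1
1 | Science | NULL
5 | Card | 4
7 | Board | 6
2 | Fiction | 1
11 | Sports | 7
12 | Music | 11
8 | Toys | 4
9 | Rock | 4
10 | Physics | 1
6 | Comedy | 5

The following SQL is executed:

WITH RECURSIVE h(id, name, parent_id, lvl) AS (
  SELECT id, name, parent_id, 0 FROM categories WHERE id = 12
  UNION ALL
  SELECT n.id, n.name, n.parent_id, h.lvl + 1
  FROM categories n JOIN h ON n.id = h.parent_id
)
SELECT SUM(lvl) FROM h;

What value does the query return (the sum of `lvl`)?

Base: id=12 (Music), parent_id=11, lvl 0.
Iteration 1: join on id=11 -> Sports (id 11, parent_id=7, lvl 1).
Iteration 2: join on id=7 -> Board (id 7, parent_id=6, lvl 2).
Iteration 3: join on id=6 -> Comedy (id 6, parent_id=5, lvl 3).
Iteration 4: join on id=5 -> Card (id 5, parent_id=4, lvl 4).
Iteration 5: join on id=4 -> Fantasy (id 4, parent_id=1, lvl 5).
Iteration 6: join on id=1 -> Science (id 1, parent_id=NULL, lvl 6).
Iteration 7: parent_id is NULL; no match; recursion stops.
SUM(lvl) = 0 + 1 + 2 + 3 + 4 + 5 + 6 = 21.

21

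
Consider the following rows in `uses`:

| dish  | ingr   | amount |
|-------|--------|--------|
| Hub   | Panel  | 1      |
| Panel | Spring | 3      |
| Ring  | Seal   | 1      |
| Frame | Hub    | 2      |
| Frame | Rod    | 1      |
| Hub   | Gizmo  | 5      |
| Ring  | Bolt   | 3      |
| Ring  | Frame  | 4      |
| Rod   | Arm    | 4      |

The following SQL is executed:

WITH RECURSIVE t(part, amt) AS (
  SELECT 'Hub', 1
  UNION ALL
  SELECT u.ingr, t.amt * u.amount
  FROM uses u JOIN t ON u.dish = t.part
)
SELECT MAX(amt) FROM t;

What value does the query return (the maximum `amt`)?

Base: (Hub, amt=1).
Iteration 1: components of {Hub} -> Gizmo = 1*5 = 5, Panel = 1*1 = 1.
Iteration 2: components of {Gizmo,Panel} -> Spring = 1*3 = 3.
Iteration 3: no further components; recursion stops.
amt values: 1, 1, 5, 3; the maximum is 5.

5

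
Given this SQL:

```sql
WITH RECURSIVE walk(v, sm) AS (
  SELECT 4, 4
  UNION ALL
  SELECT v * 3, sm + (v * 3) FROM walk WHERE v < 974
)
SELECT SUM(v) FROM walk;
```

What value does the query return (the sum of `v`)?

4372

Base: v=4, sm=4.
Iteration 1: 4 < 974 holds -> v = 4 * 3 = 12, sm = 4 + 12 = 16.
Iteration 2: 12 < 974 holds -> v = 12 * 3 = 36, sm = 16 + 36 = 52.
Iteration 3: 36 < 974 holds -> v = 36 * 3 = 108, sm = 52 + 108 = 160.
Iteration 4: 108 < 974 holds -> v = 108 * 3 = 324, sm = 160 + 324 = 484.
Iteration 5: 324 < 974 holds -> v = 324 * 3 = 972, sm = 484 + 972 = 1456.
Iteration 6: 972 < 974 holds -> v = 972 * 3 = 2916, sm = 1456 + 2916 = 4372.
Iteration 7: 2916 < 974 fails; recursion stops.
SUM(v) = 4 + 12 + 36 + 108 + 324 + 972 + 2916 = 4372.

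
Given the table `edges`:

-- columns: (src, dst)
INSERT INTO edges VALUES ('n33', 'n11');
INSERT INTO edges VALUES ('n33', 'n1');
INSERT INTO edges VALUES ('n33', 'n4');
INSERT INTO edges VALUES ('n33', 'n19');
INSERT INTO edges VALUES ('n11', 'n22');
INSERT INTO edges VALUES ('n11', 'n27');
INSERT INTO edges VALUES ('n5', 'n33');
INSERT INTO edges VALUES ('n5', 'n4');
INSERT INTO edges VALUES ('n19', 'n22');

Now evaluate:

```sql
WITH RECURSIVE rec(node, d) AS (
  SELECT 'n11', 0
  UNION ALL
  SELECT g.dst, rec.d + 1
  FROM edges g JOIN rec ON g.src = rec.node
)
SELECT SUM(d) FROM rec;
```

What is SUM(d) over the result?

2

Base: (n11, d=0).
Iteration 1: edges from {n11} -> (n22, d=1), (n27, d=1).
Iteration 2: no outgoing edges from {n22,n27}; recursion stops.
SUM(d) = 0 + 1 + 1 = 2.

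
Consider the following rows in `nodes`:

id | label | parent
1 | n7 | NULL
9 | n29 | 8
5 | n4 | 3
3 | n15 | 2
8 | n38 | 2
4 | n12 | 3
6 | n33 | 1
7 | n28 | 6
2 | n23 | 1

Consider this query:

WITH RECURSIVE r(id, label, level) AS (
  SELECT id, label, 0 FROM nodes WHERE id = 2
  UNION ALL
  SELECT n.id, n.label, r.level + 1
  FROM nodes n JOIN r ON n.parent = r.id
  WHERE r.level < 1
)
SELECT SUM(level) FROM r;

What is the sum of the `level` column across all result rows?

Base: id=2 (n23) at level 0.
Iteration 1: rows with parent in {2} -> n15 (id 3, level 1), n38 (id 8, level 1).
Iteration 2: level < 1 fails for all current rows; recursion stops.
SUM(level) = 0 + 1 + 1 = 2.

2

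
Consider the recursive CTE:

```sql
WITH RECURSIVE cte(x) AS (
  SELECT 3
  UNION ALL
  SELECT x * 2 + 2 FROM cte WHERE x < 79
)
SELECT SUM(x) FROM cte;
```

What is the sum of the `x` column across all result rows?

303

Base: x=3.
Iteration 1: 3 < 79 holds -> x = 3 * 2 + 2 = 8.
Iteration 2: 8 < 79 holds -> x = 8 * 2 + 2 = 18.
Iteration 3: 18 < 79 holds -> x = 18 * 2 + 2 = 38.
Iteration 4: 38 < 79 holds -> x = 38 * 2 + 2 = 78.
Iteration 5: 78 < 79 holds -> x = 78 * 2 + 2 = 158.
Iteration 6: 158 < 79 fails; recursion stops.
SUM(x) = 3 + 8 + 18 + 38 + 78 + 158 = 303.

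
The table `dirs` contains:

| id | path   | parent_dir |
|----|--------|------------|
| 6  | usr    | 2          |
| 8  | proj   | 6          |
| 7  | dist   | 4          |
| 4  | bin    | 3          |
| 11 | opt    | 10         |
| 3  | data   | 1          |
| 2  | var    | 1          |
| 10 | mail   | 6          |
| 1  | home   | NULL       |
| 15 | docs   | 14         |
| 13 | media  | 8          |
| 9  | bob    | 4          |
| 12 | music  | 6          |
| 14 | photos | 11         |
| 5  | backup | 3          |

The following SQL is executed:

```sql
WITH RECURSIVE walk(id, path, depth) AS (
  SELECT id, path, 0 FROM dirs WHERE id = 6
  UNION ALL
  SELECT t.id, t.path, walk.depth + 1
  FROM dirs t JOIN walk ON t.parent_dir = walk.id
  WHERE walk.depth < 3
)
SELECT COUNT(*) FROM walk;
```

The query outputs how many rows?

Base: id=6 (usr) at depth 0.
Iteration 1: rows with parent_dir in {6} -> proj (id 8, depth 1), mail (id 10, depth 1), music (id 12, depth 1).
Iteration 2: rows with parent_dir in {8,10,12} -> opt (id 11, depth 2), media (id 13, depth 2).
Iteration 3: rows with parent_dir in {11,13} -> photos (id 14, depth 3).
Iteration 4: depth < 3 fails for all current rows; recursion stops.
Total rows emitted: 7.

7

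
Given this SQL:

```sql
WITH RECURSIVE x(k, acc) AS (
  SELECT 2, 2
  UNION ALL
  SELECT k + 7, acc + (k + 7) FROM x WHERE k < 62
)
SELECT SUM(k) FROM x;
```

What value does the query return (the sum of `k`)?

335

Base: k=2, acc=2.
Iteration 1: 2 < 62 holds -> k = 2 + 7 = 9, acc = 2 + 9 = 11.
Iteration 2: 9 < 62 holds -> k = 9 + 7 = 16, acc = 11 + 16 = 27.
Iteration 3: 16 < 62 holds -> k = 16 + 7 = 23, acc = 27 + 23 = 50.
Iteration 4: 23 < 62 holds -> k = 23 + 7 = 30, acc = 50 + 30 = 80.
Iteration 5: 30 < 62 holds -> k = 30 + 7 = 37, acc = 80 + 37 = 117.
Iteration 6: 37 < 62 holds -> k = 37 + 7 = 44, acc = 117 + 44 = 161.
Iteration 7: 44 < 62 holds -> k = 44 + 7 = 51, acc = 161 + 51 = 212.
Iteration 8: 51 < 62 holds -> k = 51 + 7 = 58, acc = 212 + 58 = 270.
Iteration 9: 58 < 62 holds -> k = 58 + 7 = 65, acc = 270 + 65 = 335.
Iteration 10: 65 < 62 fails; recursion stops.
SUM(k) = 2 + 9 + 16 + 23 + 30 + 37 + 44 + 51 + 58 + 65 = 335.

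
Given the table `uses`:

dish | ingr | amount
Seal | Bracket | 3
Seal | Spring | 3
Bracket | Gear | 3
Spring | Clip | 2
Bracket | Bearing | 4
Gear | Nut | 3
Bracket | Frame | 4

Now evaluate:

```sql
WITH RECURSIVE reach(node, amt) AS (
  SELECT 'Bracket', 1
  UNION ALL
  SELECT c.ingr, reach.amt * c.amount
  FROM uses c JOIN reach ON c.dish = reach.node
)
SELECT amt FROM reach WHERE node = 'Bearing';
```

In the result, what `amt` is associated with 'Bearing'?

Base: (Bracket, amt=1).
Iteration 1: components of {Bracket} -> Bearing = 1*4 = 4, Frame = 1*4 = 4, Gear = 1*3 = 3.
Iteration 2: components of {Bearing,Frame,Gear} -> Nut = 3*3 = 9.
Iteration 3: no further components; recursion stops.

4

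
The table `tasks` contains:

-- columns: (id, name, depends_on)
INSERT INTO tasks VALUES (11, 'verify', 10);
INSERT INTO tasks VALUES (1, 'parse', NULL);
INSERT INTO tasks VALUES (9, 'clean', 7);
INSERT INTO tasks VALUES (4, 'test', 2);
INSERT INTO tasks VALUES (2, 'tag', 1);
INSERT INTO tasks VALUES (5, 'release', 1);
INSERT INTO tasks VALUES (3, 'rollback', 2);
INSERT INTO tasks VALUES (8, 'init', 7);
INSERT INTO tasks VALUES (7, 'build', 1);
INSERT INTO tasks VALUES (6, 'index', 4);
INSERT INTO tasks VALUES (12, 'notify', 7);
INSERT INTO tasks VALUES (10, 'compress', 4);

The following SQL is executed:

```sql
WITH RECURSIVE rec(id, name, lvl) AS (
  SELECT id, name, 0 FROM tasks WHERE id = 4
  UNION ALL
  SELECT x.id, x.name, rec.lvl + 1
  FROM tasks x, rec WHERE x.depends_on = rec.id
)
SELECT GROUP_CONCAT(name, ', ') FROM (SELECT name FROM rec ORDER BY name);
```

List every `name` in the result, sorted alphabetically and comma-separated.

compress, index, test, verify

Base: id=4 (test) at lvl 0.
Iteration 1: rows with depends_on in {4} -> index (id 6, lvl 1), compress (id 10, lvl 1).
Iteration 2: rows with depends_on in {6,10} -> verify (id 11, lvl 2).
Iteration 3: no rows with depends_on in {11}; recursion stops.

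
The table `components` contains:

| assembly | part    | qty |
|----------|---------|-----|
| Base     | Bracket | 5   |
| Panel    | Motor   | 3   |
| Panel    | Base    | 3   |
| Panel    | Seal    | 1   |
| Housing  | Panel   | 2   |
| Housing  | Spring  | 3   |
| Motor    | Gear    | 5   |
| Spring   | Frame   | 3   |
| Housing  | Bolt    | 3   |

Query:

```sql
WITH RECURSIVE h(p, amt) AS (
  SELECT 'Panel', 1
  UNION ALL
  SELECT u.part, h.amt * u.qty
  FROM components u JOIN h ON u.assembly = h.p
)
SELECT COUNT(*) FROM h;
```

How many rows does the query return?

6

Base: (Panel, amt=1).
Iteration 1: components of {Panel} -> Base = 1*3 = 3, Motor = 1*3 = 3, Seal = 1*1 = 1.
Iteration 2: components of {Base,Motor,Seal} -> Bracket = 3*5 = 15, Gear = 3*5 = 15.
Iteration 3: no further components; recursion stops.
Total rows emitted: 6.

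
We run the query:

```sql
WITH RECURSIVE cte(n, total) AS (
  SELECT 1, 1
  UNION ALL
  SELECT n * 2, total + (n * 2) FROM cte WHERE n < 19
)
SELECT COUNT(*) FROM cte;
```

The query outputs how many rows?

6

Base: n=1, total=1.
Iteration 1: 1 < 19 holds -> n = 1 * 2 = 2, total = 1 + 2 = 3.
Iteration 2: 2 < 19 holds -> n = 2 * 2 = 4, total = 3 + 4 = 7.
Iteration 3: 4 < 19 holds -> n = 4 * 2 = 8, total = 7 + 8 = 15.
Iteration 4: 8 < 19 holds -> n = 8 * 2 = 16, total = 15 + 16 = 31.
Iteration 5: 16 < 19 holds -> n = 16 * 2 = 32, total = 31 + 32 = 63.
Iteration 6: 32 < 19 fails; recursion stops.
Total rows emitted: 6.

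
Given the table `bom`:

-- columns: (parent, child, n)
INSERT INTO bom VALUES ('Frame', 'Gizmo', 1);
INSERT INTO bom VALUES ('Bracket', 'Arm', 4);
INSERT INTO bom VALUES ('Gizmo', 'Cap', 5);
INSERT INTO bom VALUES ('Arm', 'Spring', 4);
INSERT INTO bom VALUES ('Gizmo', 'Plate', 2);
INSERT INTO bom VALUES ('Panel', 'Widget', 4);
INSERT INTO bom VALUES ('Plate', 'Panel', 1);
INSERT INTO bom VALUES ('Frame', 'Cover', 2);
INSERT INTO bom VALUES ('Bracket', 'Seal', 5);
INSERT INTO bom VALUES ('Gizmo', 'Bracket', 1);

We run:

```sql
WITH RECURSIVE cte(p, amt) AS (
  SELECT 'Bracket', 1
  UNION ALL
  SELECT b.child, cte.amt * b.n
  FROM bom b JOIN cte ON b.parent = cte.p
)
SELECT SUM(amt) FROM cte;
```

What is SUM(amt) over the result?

Base: (Bracket, amt=1).
Iteration 1: components of {Bracket} -> Arm = 1*4 = 4, Seal = 1*5 = 5.
Iteration 2: components of {Arm,Seal} -> Spring = 4*4 = 16.
Iteration 3: no further components; recursion stops.
SUM(amt) = 1 + 4 + 5 + 16 = 26.

26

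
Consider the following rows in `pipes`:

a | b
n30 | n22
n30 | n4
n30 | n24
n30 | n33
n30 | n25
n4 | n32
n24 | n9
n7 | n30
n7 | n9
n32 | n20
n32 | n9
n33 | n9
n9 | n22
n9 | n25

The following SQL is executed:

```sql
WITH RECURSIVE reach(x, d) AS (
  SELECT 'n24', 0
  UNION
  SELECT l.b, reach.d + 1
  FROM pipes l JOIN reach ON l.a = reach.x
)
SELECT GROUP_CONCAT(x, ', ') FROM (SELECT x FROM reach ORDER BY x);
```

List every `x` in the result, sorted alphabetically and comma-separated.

n22, n24, n25, n9

Base: (n24, d=0).
Iteration 1: edges from {n24} -> (n9, d=1).
Iteration 2: edges from {n9} -> (n22, d=2), (n25, d=2).
Iteration 3: no outgoing edges from {n22,n25}; recursion stops.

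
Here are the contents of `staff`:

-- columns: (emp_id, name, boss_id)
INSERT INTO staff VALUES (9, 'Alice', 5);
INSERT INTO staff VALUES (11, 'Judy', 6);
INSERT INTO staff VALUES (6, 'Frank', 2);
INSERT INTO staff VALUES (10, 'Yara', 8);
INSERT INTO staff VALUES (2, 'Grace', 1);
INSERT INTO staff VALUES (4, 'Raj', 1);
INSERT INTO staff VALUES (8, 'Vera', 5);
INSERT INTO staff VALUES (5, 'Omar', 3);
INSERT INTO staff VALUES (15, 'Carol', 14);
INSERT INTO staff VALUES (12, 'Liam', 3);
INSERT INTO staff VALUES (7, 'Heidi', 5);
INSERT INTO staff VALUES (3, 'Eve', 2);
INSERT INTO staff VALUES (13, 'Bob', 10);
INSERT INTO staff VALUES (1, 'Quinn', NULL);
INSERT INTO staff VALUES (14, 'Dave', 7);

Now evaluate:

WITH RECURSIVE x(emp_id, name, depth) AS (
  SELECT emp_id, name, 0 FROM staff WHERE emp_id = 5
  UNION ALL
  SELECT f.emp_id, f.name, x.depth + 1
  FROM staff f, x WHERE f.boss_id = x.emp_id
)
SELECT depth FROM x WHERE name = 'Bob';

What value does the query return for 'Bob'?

Base: emp_id=5 (Omar) at depth 0.
Iteration 1: rows with boss_id in {5} -> Heidi (id 7, depth 1), Vera (id 8, depth 1), Alice (id 9, depth 1).
Iteration 2: rows with boss_id in {7,8,9} -> Yara (id 10, depth 2), Dave (id 14, depth 2).
Iteration 3: rows with boss_id in {10,14} -> Bob (id 13, depth 3), Carol (id 15, depth 3).
Iteration 4: no rows with boss_id in {13,15}; recursion stops.

3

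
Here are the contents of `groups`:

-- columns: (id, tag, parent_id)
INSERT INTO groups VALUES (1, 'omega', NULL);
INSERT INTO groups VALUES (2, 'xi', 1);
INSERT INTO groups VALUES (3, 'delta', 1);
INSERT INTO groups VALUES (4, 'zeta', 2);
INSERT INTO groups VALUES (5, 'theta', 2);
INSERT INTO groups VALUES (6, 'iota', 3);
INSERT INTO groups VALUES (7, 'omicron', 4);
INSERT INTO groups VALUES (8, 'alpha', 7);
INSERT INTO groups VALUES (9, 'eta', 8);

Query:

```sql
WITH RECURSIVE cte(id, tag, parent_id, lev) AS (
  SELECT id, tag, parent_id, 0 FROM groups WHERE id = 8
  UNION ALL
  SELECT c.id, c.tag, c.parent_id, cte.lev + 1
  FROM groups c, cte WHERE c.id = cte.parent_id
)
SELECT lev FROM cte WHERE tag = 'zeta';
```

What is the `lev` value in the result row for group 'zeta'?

2

Base: id=8 (alpha), parent_id=7, lev 0.
Iteration 1: join on id=7 -> omicron (id 7, parent_id=4, lev 1).
Iteration 2: join on id=4 -> zeta (id 4, parent_id=2, lev 2).
Iteration 3: join on id=2 -> xi (id 2, parent_id=1, lev 3).
Iteration 4: join on id=1 -> omega (id 1, parent_id=NULL, lev 4).
Iteration 5: parent_id is NULL; no match; recursion stops.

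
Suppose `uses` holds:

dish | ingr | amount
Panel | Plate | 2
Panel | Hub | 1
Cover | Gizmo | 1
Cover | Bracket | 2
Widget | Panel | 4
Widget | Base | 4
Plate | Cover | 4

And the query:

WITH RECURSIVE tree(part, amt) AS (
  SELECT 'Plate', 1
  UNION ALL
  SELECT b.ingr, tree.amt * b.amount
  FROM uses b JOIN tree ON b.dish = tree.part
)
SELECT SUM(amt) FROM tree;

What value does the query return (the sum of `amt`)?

17

Base: (Plate, amt=1).
Iteration 1: components of {Plate} -> Cover = 1*4 = 4.
Iteration 2: components of {Cover} -> Bracket = 4*2 = 8, Gizmo = 4*1 = 4.
Iteration 3: no further components; recursion stops.
SUM(amt) = 1 + 4 + 4 + 8 = 17.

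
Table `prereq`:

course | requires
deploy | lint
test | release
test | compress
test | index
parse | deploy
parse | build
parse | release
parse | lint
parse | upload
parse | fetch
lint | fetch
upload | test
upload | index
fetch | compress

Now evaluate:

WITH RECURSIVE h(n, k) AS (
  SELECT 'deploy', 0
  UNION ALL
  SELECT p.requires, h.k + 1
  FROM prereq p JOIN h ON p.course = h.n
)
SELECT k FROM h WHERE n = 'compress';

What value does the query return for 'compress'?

Base: (deploy, k=0).
Iteration 1: edges from {deploy} -> (lint, k=1).
Iteration 2: edges from {lint} -> (fetch, k=2).
Iteration 3: edges from {fetch} -> (compress, k=3).
Iteration 4: no outgoing edges from {compress}; recursion stops.

3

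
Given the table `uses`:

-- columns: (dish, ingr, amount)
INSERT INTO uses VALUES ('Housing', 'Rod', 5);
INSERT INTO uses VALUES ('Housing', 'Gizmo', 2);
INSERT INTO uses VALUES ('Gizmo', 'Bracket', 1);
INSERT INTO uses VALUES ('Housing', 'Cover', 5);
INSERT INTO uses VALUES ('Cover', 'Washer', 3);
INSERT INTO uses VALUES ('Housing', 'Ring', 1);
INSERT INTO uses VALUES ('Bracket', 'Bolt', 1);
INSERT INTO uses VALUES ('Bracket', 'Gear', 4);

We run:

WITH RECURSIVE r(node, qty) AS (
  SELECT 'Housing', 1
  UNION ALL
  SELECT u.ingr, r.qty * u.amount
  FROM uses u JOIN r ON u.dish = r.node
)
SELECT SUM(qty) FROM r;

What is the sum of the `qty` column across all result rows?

Base: (Housing, qty=1).
Iteration 1: components of {Housing} -> Cover = 1*5 = 5, Gizmo = 1*2 = 2, Ring = 1*1 = 1, Rod = 1*5 = 5.
Iteration 2: components of {Cover,Gizmo,Ring,Rod} -> Bracket = 2*1 = 2, Washer = 5*3 = 15.
Iteration 3: components of {Bracket,Washer} -> Bolt = 2*1 = 2, Gear = 2*4 = 8.
Iteration 4: no further components; recursion stops.
SUM(qty) = 1 + 5 + 2 + 5 + 1 + 2 + 15 + 2 + 8 = 41.

41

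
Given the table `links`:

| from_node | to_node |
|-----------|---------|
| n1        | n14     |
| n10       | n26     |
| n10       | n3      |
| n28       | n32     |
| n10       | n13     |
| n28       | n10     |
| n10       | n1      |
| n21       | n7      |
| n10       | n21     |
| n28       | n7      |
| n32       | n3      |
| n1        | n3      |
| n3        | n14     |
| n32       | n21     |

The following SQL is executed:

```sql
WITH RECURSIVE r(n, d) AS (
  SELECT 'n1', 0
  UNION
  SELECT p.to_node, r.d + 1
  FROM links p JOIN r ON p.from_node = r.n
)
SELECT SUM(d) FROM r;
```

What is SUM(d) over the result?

Base: (n1, d=0).
Iteration 1: edges from {n1} -> (n14, d=1), (n3, d=1).
Iteration 2: edges from {n14,n3} -> (n14, d=2).
Iteration 3: no outgoing edges from {n14}; recursion stops.
SUM(d) = 0 + 1 + 1 + 2 = 4.

4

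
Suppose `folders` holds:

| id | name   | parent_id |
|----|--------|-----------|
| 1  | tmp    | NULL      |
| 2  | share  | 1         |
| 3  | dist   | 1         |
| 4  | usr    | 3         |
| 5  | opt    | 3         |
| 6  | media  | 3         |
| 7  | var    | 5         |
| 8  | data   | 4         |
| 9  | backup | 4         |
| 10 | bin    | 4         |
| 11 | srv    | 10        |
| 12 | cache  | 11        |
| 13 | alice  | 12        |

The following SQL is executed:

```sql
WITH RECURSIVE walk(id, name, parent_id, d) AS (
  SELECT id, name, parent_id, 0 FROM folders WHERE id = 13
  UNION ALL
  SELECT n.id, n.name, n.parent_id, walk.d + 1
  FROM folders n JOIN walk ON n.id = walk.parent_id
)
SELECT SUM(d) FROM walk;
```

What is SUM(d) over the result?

Base: id=13 (alice), parent_id=12, d 0.
Iteration 1: join on id=12 -> cache (id 12, parent_id=11, d 1).
Iteration 2: join on id=11 -> srv (id 11, parent_id=10, d 2).
Iteration 3: join on id=10 -> bin (id 10, parent_id=4, d 3).
Iteration 4: join on id=4 -> usr (id 4, parent_id=3, d 4).
Iteration 5: join on id=3 -> dist (id 3, parent_id=1, d 5).
Iteration 6: join on id=1 -> tmp (id 1, parent_id=NULL, d 6).
Iteration 7: parent_id is NULL; no match; recursion stops.
SUM(d) = 0 + 1 + 2 + 3 + 4 + 5 + 6 = 21.

21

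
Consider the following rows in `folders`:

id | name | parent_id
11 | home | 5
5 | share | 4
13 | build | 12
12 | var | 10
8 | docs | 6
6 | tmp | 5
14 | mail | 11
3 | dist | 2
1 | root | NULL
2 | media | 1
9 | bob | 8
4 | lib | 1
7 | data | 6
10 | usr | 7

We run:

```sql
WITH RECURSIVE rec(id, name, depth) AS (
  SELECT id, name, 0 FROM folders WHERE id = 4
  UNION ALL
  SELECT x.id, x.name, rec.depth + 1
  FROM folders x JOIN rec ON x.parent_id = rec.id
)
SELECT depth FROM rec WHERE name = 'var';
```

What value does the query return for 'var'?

Base: id=4 (lib) at depth 0.
Iteration 1: rows with parent_id in {4} -> share (id 5, depth 1).
Iteration 2: rows with parent_id in {5} -> tmp (id 6, depth 2), home (id 11, depth 2).
Iteration 3: rows with parent_id in {6,11} -> data (id 7, depth 3), docs (id 8, depth 3), mail (id 14, depth 3).
Iteration 4: rows with parent_id in {7,8,14} -> bob (id 9, depth 4), usr (id 10, depth 4).
Iteration 5: rows with parent_id in {9,10} -> var (id 12, depth 5).
Iteration 6: rows with parent_id in {12} -> build (id 13, depth 6).
Iteration 7: no rows with parent_id in {13}; recursion stops.

5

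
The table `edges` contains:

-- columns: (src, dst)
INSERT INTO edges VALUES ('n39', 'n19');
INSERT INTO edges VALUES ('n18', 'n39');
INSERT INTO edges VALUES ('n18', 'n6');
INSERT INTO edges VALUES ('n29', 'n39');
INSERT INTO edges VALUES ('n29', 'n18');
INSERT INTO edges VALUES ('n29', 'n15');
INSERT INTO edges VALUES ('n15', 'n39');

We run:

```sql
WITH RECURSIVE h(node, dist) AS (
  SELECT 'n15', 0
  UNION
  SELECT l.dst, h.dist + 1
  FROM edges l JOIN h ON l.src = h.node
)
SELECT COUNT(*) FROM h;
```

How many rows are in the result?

Base: (n15, dist=0).
Iteration 1: edges from {n15} -> (n39, dist=1).
Iteration 2: edges from {n39} -> (n19, dist=2).
Iteration 3: no outgoing edges from {n19}; recursion stops.
Total rows emitted: 3.

3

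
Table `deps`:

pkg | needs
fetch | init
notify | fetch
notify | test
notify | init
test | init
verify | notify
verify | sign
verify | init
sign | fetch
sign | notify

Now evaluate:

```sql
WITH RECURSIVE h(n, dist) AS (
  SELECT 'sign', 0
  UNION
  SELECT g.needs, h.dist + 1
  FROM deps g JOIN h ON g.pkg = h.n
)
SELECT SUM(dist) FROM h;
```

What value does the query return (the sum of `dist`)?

11

Base: (sign, dist=0).
Iteration 1: edges from {sign} -> (fetch, dist=1), (notify, dist=1).
Iteration 2: edges from {fetch,notify} -> (fetch, dist=2), (init, dist=2), (test, dist=2). [UNION drops 1 duplicate row(s)]
Iteration 3: edges from {fetch,init,test} -> (init, dist=3). [UNION drops 1 duplicate row(s)]
Iteration 4: no outgoing edges from {init}; recursion stops.
SUM(dist) = 0 + 1 + 1 + 2 + 2 + 2 + 3 = 11.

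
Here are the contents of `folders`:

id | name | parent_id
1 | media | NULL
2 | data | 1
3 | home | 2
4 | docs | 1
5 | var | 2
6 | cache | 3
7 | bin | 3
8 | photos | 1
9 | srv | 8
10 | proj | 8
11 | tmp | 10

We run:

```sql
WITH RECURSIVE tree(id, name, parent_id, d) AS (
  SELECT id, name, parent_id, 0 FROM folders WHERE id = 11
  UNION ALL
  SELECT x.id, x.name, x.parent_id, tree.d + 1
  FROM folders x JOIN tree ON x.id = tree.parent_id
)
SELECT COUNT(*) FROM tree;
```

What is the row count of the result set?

4

Base: id=11 (tmp), parent_id=10, d 0.
Iteration 1: join on id=10 -> proj (id 10, parent_id=8, d 1).
Iteration 2: join on id=8 -> photos (id 8, parent_id=1, d 2).
Iteration 3: join on id=1 -> media (id 1, parent_id=NULL, d 3).
Iteration 4: parent_id is NULL; no match; recursion stops.
Total rows emitted: 4.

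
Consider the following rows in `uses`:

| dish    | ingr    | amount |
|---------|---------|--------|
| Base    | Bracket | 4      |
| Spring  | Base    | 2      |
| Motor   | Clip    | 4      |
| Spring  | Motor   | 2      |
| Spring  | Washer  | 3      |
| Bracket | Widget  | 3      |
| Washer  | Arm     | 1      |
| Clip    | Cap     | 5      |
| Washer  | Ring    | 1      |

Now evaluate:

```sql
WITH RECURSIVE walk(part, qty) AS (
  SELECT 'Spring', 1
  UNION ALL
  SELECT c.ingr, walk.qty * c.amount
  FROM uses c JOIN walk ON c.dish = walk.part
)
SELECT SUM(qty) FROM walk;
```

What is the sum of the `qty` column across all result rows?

Base: (Spring, qty=1).
Iteration 1: components of {Spring} -> Base = 1*2 = 2, Motor = 1*2 = 2, Washer = 1*3 = 3.
Iteration 2: components of {Base,Motor,Washer} -> Arm = 3*1 = 3, Bracket = 2*4 = 8, Clip = 2*4 = 8, Ring = 3*1 = 3.
Iteration 3: components of {Arm,Bracket,Clip,Ring} -> Cap = 8*5 = 40, Widget = 8*3 = 24.
Iteration 4: no further components; recursion stops.
SUM(qty) = 1 + 2 + 3 + 2 + 8 + 3 + 3 + 8 + 40 + 24 = 94.

94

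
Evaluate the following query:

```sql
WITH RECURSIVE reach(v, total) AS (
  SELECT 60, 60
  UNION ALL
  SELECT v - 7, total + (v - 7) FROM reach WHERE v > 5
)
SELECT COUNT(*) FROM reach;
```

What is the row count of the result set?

Base: v=60, total=60.
Iteration 1: 60 > 5 holds -> v = 60 - 7 = 53, total = 60 + 53 = 113.
Iteration 2: 53 > 5 holds -> v = 53 - 7 = 46, total = 113 + 46 = 159.
Iteration 3: 46 > 5 holds -> v = 46 - 7 = 39, total = 159 + 39 = 198.
Iteration 4: 39 > 5 holds -> v = 39 - 7 = 32, total = 198 + 32 = 230.
Iteration 5: 32 > 5 holds -> v = 32 - 7 = 25, total = 230 + 25 = 255.
Iteration 6: 25 > 5 holds -> v = 25 - 7 = 18, total = 255 + 18 = 273.
Iteration 7: 18 > 5 holds -> v = 18 - 7 = 11, total = 273 + 11 = 284.
Iteration 8: 11 > 5 holds -> v = 11 - 7 = 4, total = 284 + 4 = 288.
Iteration 9: 4 > 5 fails; recursion stops.
Total rows emitted: 9.

9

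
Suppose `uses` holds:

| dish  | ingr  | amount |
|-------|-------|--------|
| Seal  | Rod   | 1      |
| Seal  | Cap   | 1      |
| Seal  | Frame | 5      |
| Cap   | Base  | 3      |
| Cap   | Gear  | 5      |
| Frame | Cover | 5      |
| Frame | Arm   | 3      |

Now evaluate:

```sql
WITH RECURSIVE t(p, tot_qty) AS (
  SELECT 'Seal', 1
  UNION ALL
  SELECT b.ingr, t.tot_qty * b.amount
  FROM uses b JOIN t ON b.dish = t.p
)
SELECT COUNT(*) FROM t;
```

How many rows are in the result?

Base: (Seal, tot_qty=1).
Iteration 1: components of {Seal} -> Cap = 1*1 = 1, Frame = 1*5 = 5, Rod = 1*1 = 1.
Iteration 2: components of {Cap,Frame,Rod} -> Arm = 5*3 = 15, Base = 1*3 = 3, Cover = 5*5 = 25, Gear = 1*5 = 5.
Iteration 3: no further components; recursion stops.
Total rows emitted: 8.

8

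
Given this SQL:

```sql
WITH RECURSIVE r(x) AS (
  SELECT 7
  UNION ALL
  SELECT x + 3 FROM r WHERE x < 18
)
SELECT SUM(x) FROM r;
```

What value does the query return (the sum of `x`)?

Base: x=7.
Iteration 1: 7 < 18 holds -> x = 7 + 3 = 10.
Iteration 2: 10 < 18 holds -> x = 10 + 3 = 13.
Iteration 3: 13 < 18 holds -> x = 13 + 3 = 16.
Iteration 4: 16 < 18 holds -> x = 16 + 3 = 19.
Iteration 5: 19 < 18 fails; recursion stops.
SUM(x) = 7 + 10 + 13 + 16 + 19 = 65.

65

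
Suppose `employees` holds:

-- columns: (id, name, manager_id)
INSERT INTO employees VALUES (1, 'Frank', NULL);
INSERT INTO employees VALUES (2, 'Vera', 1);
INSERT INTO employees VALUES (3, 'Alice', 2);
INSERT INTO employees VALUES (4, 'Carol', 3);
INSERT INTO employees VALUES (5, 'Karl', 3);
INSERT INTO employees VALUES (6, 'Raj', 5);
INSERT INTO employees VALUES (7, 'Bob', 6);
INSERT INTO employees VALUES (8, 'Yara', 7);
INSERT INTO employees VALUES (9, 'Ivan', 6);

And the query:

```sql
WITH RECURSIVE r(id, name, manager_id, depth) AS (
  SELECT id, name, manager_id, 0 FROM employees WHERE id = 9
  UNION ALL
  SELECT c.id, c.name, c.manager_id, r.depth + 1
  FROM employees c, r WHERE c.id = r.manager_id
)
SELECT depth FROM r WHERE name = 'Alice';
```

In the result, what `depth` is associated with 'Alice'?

Base: id=9 (Ivan), manager_id=6, depth 0.
Iteration 1: join on id=6 -> Raj (id 6, manager_id=5, depth 1).
Iteration 2: join on id=5 -> Karl (id 5, manager_id=3, depth 2).
Iteration 3: join on id=3 -> Alice (id 3, manager_id=2, depth 3).
Iteration 4: join on id=2 -> Vera (id 2, manager_id=1, depth 4).
Iteration 5: join on id=1 -> Frank (id 1, manager_id=NULL, depth 5).
Iteration 6: manager_id is NULL; no match; recursion stops.

3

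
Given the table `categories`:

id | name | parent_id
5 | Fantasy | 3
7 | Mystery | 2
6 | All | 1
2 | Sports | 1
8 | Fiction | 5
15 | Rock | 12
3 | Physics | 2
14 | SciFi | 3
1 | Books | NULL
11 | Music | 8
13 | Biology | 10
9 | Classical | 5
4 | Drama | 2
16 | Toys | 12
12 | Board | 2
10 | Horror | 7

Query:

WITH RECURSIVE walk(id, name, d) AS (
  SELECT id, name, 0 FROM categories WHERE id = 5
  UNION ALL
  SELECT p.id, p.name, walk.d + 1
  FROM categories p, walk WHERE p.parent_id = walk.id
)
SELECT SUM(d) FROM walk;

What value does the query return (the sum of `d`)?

Base: id=5 (Fantasy) at d 0.
Iteration 1: rows with parent_id in {5} -> Fiction (id 8, d 1), Classical (id 9, d 1).
Iteration 2: rows with parent_id in {8,9} -> Music (id 11, d 2).
Iteration 3: no rows with parent_id in {11}; recursion stops.
SUM(d) = 0 + 1 + 1 + 2 = 4.

4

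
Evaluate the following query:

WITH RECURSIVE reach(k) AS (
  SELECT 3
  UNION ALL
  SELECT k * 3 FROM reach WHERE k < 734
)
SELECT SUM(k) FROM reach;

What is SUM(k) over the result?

3279

Base: k=3.
Iteration 1: 3 < 734 holds -> k = 3 * 3 = 9.
Iteration 2: 9 < 734 holds -> k = 9 * 3 = 27.
Iteration 3: 27 < 734 holds -> k = 27 * 3 = 81.
Iteration 4: 81 < 734 holds -> k = 81 * 3 = 243.
Iteration 5: 243 < 734 holds -> k = 243 * 3 = 729.
Iteration 6: 729 < 734 holds -> k = 729 * 3 = 2187.
Iteration 7: 2187 < 734 fails; recursion stops.
SUM(k) = 3 + 9 + 27 + 81 + 243 + 729 + 2187 = 3279.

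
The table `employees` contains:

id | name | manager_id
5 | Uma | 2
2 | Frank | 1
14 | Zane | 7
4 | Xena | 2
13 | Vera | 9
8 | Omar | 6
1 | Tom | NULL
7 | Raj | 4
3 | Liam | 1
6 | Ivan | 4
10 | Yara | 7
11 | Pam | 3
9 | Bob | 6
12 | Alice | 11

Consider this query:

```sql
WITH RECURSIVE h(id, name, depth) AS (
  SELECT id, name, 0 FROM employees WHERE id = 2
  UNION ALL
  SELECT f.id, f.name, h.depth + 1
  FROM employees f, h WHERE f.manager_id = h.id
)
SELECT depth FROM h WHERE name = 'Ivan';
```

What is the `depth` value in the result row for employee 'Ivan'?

2

Base: id=2 (Frank) at depth 0.
Iteration 1: rows with manager_id in {2} -> Xena (id 4, depth 1), Uma (id 5, depth 1).
Iteration 2: rows with manager_id in {4,5} -> Ivan (id 6, depth 2), Raj (id 7, depth 2).
Iteration 3: rows with manager_id in {6,7} -> Omar (id 8, depth 3), Bob (id 9, depth 3), Yara (id 10, depth 3), Zane (id 14, depth 3).
Iteration 4: rows with manager_id in {8,9,10,14} -> Vera (id 13, depth 4).
Iteration 5: no rows with manager_id in {13}; recursion stops.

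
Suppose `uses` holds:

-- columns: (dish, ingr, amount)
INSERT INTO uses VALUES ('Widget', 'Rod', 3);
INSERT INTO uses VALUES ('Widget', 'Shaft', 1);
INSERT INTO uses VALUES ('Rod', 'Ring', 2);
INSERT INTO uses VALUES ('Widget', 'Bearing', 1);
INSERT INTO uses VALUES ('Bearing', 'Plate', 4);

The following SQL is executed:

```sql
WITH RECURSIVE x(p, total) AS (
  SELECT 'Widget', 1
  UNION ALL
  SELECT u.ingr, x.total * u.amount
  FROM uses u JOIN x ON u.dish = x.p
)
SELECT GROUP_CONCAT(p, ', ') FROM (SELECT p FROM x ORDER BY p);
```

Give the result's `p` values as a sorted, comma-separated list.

Bearing, Plate, Ring, Rod, Shaft, Widget

Base: (Widget, total=1).
Iteration 1: components of {Widget} -> Bearing = 1*1 = 1, Rod = 1*3 = 3, Shaft = 1*1 = 1.
Iteration 2: components of {Bearing,Rod,Shaft} -> Plate = 1*4 = 4, Ring = 3*2 = 6.
Iteration 3: no further components; recursion stops.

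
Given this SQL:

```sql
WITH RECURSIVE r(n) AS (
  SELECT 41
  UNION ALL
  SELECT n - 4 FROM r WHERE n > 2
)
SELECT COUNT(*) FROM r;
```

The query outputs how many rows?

11

Base: n=41.
Iteration 1: 41 > 2 holds -> n = 41 - 4 = 37.
Iteration 2: 37 > 2 holds -> n = 37 - 4 = 33.
Iteration 3: 33 > 2 holds -> n = 33 - 4 = 29.
Iteration 4: 29 > 2 holds -> n = 29 - 4 = 25.
Iteration 5: 25 > 2 holds -> n = 25 - 4 = 21.
Iteration 6: 21 > 2 holds -> n = 21 - 4 = 17.
Iteration 7: 17 > 2 holds -> n = 17 - 4 = 13.
Iteration 8: 13 > 2 holds -> n = 13 - 4 = 9.
Iteration 9: 9 > 2 holds -> n = 9 - 4 = 5.
Iteration 10: 5 > 2 holds -> n = 5 - 4 = 1.
Iteration 11: 1 > 2 fails; recursion stops.
Total rows emitted: 11.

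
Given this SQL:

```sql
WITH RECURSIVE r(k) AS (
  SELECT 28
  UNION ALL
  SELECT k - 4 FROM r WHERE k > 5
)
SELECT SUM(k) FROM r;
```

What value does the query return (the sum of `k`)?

Base: k=28.
Iteration 1: 28 > 5 holds -> k = 28 - 4 = 24.
Iteration 2: 24 > 5 holds -> k = 24 - 4 = 20.
Iteration 3: 20 > 5 holds -> k = 20 - 4 = 16.
Iteration 4: 16 > 5 holds -> k = 16 - 4 = 12.
Iteration 5: 12 > 5 holds -> k = 12 - 4 = 8.
Iteration 6: 8 > 5 holds -> k = 8 - 4 = 4.
Iteration 7: 4 > 5 fails; recursion stops.
SUM(k) = 28 + 24 + 20 + 16 + 12 + 8 + 4 = 112.

112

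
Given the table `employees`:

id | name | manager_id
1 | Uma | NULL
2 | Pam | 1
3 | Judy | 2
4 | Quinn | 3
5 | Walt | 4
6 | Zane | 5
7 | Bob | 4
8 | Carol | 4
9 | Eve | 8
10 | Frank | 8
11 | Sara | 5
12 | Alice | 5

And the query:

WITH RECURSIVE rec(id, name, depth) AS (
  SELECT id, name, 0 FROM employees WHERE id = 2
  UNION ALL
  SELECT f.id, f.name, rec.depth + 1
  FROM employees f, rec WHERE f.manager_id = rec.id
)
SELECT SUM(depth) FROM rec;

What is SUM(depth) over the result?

32

Base: id=2 (Pam) at depth 0.
Iteration 1: rows with manager_id in {2} -> Judy (id 3, depth 1).
Iteration 2: rows with manager_id in {3} -> Quinn (id 4, depth 2).
Iteration 3: rows with manager_id in {4} -> Walt (id 5, depth 3), Bob (id 7, depth 3), Carol (id 8, depth 3).
Iteration 4: rows with manager_id in {5,7,8} -> Zane (id 6, depth 4), Eve (id 9, depth 4), Frank (id 10, depth 4), Sara (id 11, depth 4), Alice (id 12, depth 4).
Iteration 5: no rows with manager_id in {6,9,10,11,12}; recursion stops.
SUM(depth) = 0 + 1 + 2 + 3 + 3 + 3 + 4 + 4 + 4 + 4 + 4 = 32.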